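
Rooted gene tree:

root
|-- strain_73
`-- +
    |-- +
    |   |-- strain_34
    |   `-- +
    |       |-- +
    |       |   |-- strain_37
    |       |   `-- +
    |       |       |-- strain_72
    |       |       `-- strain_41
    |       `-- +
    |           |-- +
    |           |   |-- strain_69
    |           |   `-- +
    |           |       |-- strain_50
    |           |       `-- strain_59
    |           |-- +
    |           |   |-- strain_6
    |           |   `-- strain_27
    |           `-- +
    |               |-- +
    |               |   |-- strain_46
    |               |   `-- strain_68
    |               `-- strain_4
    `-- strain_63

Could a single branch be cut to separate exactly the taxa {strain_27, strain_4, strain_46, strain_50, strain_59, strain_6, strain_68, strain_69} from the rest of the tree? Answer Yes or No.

Yes

The most recent common ancestor of these taxa subtends ((strain_69,(strain_50,strain_59)),(strain_6,strain_27),((strain_46,strain_68),strain_4)).
That clade has exactly 8 tips — every listed taxon and nothing else — so the group is monophyletic.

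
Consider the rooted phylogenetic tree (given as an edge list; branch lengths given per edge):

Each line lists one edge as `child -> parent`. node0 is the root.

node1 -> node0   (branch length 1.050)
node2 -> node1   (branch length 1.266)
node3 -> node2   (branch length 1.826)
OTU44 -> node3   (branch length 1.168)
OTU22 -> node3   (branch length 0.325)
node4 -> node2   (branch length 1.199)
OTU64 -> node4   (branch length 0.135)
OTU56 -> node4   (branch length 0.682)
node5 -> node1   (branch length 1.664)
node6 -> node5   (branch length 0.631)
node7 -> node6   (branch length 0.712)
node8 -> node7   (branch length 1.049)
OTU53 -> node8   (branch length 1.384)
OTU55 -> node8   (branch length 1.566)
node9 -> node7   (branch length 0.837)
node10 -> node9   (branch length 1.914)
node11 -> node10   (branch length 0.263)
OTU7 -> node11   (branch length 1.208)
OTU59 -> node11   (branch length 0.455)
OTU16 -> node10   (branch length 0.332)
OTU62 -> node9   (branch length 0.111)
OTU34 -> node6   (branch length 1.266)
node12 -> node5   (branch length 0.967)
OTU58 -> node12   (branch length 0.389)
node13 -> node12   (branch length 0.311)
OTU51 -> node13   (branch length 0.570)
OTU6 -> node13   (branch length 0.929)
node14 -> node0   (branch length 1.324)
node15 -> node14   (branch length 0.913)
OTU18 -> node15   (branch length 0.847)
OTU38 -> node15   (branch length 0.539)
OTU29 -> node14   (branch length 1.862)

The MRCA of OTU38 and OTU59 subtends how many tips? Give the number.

The MRCA of OTU38 and OTU59 is the root, so the clade is the entire tree.
That clade contains 17 terminal taxa: OTU16, OTU18, OTU22, OTU29, OTU34, OTU38, OTU44, OTU51, OTU53, OTU55, OTU56, OTU58, OTU59, OTU6, OTU62, OTU64, OTU7.

17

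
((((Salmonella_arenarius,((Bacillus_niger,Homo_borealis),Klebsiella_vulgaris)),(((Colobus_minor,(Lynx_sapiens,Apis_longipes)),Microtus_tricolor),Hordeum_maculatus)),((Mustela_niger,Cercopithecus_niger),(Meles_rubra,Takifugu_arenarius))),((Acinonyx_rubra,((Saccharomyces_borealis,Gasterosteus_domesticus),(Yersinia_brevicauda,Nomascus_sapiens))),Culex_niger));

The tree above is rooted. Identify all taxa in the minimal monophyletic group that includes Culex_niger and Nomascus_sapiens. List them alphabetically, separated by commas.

Tracing Culex_niger: it sits inside ((Acinonyx_rubra,((Saccharomyces_borealis,Gasterosteus_domesticus),(Yersinia_brevicauda,Nomascus_sapiens))),Culex_niger).
Tracing Nomascus_sapiens: it sits inside (Yersinia_brevicauda,Nomascus_sapiens).
The smallest clade enclosing both is ((Acinonyx_rubra,((Saccharomyces_borealis,Gasterosteus_domesticus),(Yersinia_brevicauda,Nomascus_sapiens))),Culex_niger); the answer is its 6 terminal taxa in alphabetical order.

Acinonyx_rubra, Culex_niger, Gasterosteus_domesticus, Nomascus_sapiens, Saccharomyces_borealis, Yersinia_brevicauda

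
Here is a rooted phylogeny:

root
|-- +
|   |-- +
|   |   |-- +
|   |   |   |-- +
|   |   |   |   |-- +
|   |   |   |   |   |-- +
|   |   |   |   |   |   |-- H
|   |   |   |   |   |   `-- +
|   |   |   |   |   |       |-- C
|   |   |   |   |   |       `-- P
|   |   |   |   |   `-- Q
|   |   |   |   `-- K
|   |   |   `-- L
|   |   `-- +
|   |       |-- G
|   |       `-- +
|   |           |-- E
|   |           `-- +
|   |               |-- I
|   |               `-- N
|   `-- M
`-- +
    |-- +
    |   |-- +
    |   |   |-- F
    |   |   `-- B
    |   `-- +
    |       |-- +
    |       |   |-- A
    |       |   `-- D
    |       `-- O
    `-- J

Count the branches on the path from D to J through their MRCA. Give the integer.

The MRCA of D and J is the node subtending (((F,B),((A,D),O)),J).
From D up to that node: 4 branches. From J up to the same node: 1 branch. Total: 4 + 1 = 5.

5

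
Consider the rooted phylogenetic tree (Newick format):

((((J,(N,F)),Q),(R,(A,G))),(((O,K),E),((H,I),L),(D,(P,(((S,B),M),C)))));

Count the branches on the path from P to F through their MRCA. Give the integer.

9

The MRCA of P and F is the root of the tree.
From P up to that node: 4 branches. From F up to the same node: 5 branches. Total: 4 + 5 = 9.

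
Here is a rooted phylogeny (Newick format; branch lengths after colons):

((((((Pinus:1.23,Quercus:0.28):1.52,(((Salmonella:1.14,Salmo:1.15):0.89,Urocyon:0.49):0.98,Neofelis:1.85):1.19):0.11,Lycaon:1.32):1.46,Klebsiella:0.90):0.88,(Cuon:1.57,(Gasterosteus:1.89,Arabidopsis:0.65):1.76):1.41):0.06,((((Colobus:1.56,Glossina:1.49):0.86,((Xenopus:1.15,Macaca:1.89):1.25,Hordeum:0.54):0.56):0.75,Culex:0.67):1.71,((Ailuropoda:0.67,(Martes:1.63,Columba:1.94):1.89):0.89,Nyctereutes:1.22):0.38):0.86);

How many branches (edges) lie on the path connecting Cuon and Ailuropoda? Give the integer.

The MRCA of Cuon and Ailuropoda is the root of the tree.
From Cuon up to that node: 3 branches. From Ailuropoda up to the same node: 4 branches. Total: 3 + 4 = 7.

7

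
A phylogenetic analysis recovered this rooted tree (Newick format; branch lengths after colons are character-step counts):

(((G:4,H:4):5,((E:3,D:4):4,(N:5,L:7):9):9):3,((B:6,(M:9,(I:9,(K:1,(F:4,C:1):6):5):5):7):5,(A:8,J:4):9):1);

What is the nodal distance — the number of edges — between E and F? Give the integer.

11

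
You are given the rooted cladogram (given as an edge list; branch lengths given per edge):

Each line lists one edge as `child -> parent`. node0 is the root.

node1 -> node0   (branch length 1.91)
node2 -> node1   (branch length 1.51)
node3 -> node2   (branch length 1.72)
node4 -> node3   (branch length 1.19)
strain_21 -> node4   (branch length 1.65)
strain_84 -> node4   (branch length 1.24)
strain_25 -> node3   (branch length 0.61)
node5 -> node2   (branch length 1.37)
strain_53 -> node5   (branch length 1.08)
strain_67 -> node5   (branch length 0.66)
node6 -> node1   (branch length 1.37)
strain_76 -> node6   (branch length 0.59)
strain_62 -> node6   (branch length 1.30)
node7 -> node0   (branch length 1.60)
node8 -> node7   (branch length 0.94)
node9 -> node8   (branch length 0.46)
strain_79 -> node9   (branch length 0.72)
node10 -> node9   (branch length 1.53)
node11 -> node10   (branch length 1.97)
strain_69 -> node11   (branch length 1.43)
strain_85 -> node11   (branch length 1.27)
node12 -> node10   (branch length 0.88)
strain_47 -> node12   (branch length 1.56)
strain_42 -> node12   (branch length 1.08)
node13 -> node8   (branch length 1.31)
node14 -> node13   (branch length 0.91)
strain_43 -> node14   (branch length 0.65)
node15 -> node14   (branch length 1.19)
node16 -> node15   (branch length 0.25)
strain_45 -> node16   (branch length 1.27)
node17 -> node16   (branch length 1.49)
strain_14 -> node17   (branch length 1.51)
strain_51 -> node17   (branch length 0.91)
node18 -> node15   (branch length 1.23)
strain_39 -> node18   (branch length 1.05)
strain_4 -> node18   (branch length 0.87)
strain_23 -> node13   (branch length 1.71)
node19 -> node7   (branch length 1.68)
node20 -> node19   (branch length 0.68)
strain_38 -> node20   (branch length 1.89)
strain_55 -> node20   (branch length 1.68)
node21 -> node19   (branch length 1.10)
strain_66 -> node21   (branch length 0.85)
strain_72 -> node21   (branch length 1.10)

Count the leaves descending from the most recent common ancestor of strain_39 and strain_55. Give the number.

The MRCA of strain_39 and strain_55 is the node subtending (((strain_79,((strain_69,strain_85),(strain_47,strain_42))),((strain_43,((strain_45,(strain_14,strain_51)),(strain_39,strain_4))),strain_23)),((strain_38,strain_55),(strain_66,strain_72))).
That clade contains 16 terminal taxa: strain_14, strain_23, strain_38, strain_39, strain_4, strain_42, strain_43, strain_45, strain_47, strain_51, strain_55, strain_66, strain_69, strain_72, strain_79, strain_85.

16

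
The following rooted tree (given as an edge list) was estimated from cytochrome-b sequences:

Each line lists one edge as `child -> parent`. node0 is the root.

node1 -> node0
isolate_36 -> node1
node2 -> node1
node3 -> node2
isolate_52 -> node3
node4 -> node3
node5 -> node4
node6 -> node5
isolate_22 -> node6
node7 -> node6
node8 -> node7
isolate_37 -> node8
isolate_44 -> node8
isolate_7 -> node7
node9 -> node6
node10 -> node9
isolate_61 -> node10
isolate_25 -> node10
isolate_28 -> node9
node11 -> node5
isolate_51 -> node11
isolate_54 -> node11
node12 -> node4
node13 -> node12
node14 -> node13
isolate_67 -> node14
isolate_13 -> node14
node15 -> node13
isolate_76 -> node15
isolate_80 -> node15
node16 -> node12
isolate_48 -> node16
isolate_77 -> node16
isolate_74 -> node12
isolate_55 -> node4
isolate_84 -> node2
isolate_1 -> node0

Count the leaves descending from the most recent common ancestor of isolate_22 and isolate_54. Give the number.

The MRCA of isolate_22 and isolate_54 is the node subtending ((isolate_22,((isolate_37,isolate_44),isolate_7),((isolate_61,isolate_25),isolate_28)),(isolate_51,isolate_54)).
That clade contains 9 terminal taxa: isolate_22, isolate_25, isolate_28, isolate_37, isolate_44, isolate_51, isolate_54, isolate_61, isolate_7.

9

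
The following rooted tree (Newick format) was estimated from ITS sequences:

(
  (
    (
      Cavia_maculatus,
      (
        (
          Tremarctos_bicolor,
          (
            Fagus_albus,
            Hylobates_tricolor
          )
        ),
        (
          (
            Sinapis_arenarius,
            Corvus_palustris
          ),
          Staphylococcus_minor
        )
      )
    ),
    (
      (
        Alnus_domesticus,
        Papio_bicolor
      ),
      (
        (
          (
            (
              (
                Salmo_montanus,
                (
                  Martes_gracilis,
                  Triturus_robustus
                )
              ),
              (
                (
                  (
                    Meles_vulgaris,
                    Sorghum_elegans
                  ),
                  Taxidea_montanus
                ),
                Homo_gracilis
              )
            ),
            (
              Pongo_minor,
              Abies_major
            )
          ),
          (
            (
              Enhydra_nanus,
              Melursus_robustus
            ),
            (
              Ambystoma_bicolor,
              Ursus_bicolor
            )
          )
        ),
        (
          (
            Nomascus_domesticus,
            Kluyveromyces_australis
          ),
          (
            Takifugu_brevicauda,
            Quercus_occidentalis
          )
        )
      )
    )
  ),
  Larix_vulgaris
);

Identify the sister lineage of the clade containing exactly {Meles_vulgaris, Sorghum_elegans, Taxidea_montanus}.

Homo_gracilis

The clade containing exactly {Meles_vulgaris, Sorghum_elegans, Taxidea_montanus} attaches to the tree at the node subtending (((Meles_vulgaris,Sorghum_elegans),Taxidea_montanus),Homo_gracilis).
The other lineage descending from that same node — the sister group — is the single tip Homo_gracilis.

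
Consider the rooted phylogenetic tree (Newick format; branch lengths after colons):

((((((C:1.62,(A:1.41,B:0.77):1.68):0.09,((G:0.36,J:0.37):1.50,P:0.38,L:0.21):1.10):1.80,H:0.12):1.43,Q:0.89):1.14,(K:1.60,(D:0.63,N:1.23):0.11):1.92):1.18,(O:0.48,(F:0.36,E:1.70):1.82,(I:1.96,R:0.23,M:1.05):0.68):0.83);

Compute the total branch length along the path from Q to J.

7.09

The path runs Q → … → MRCA → … → J; the MRCA is the node subtending ((((C,(A,B)),((G,J),P,L)),H),Q).
Branch lengths along that path: 0.89 + 1.43 + 1.80 + 1.10 + 1.50 + 0.37 = 7.09.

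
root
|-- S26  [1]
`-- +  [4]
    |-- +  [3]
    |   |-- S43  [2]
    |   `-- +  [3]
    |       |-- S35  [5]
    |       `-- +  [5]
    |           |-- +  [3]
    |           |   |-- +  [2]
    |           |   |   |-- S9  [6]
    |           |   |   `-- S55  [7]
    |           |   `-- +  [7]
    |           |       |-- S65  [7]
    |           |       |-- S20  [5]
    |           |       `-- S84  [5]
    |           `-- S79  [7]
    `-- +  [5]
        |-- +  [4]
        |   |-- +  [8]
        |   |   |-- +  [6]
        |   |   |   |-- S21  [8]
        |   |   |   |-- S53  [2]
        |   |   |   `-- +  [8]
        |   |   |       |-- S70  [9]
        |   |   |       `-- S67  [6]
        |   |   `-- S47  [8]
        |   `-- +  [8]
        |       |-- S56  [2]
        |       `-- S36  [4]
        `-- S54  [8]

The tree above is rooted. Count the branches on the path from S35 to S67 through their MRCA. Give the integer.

9

The MRCA of S35 and S67 is the node subtending ((S43,(S35,(((S9,S55),(S65,S20,S84)),S79))),((((S21,S53,(S70,S67)),S47),(S56,S36)),S54)).
From S35 up to that node: 3 branches. From S67 up to the same node: 6 branches. Total: 3 + 6 = 9.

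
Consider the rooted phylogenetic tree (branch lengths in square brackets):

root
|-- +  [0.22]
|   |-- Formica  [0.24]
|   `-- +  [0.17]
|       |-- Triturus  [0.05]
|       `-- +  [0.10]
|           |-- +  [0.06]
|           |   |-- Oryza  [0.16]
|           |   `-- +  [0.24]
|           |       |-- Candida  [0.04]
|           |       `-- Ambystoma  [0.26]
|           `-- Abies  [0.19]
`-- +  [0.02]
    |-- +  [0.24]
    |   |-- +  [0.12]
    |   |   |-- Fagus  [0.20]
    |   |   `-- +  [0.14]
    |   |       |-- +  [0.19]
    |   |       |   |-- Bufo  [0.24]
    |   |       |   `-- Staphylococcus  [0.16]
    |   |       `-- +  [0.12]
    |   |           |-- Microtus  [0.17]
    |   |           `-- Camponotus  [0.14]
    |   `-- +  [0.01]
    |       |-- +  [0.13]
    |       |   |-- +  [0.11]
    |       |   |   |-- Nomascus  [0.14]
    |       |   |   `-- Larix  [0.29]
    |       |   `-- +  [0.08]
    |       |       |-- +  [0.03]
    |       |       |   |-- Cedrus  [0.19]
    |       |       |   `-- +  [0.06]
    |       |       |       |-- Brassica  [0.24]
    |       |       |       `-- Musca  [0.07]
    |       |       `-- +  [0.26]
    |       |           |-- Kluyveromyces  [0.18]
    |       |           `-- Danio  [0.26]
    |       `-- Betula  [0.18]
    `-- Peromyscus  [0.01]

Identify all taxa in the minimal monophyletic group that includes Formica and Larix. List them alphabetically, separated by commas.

Abies, Ambystoma, Betula, Brassica, Bufo, Camponotus, Candida, Cedrus, Danio, Fagus, Formica, Kluyveromyces, Larix, Microtus, Musca, Nomascus, Oryza, Peromyscus, Staphylococcus, Triturus

Tracing Formica: it sits inside (Formica,(Triturus,((Oryza,(Candida,Ambystoma)),Abies))).
Tracing Larix: it sits inside (Nomascus,Larix).
The smallest clade enclosing both is the whole tree (their MRCA is the root), so the answer is all 20 tips in alphabetical order.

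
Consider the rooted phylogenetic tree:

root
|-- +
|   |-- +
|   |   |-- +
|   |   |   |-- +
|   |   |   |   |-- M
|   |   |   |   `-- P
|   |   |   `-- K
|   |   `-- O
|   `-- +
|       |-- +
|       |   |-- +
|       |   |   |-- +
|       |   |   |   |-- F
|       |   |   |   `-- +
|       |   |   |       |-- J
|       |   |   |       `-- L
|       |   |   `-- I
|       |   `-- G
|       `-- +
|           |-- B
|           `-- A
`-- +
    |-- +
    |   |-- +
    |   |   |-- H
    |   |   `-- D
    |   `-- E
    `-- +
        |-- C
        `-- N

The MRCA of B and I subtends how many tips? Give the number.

7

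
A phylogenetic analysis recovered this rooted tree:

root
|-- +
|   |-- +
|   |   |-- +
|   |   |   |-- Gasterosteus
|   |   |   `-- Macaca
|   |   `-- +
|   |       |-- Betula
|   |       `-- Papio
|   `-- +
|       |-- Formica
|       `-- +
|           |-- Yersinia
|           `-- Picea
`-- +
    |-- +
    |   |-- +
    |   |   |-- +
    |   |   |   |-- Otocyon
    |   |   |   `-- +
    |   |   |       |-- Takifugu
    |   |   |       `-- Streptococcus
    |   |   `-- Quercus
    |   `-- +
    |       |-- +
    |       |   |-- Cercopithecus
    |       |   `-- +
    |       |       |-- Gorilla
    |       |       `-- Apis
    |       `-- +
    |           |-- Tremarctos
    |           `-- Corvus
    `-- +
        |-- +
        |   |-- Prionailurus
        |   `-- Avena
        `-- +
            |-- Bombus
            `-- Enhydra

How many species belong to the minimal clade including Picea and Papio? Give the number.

7

The MRCA of Picea and Papio is the node subtending (((Gasterosteus,Macaca),(Betula,Papio)),(Formica,(Yersinia,Picea))).
That clade contains 7 terminal taxa: Betula, Formica, Gasterosteus, Macaca, Papio, Picea, Yersinia.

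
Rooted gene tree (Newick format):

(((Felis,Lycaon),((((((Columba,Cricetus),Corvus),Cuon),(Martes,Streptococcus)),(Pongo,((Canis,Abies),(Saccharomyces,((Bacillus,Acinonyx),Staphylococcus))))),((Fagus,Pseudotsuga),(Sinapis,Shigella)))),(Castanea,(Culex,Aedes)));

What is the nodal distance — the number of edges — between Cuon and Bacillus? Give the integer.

The MRCA of Cuon and Bacillus is the node subtending (((((Columba,Cricetus),Corvus),Cuon),(Martes,Streptococcus)),(Pongo,((Canis,Abies),(Saccharomyces,((Bacillus,Acinonyx),Staphylococcus))))).
From Cuon up to that node: 3 branches. From Bacillus up to the same node: 6 branches. Total: 3 + 6 = 9.

9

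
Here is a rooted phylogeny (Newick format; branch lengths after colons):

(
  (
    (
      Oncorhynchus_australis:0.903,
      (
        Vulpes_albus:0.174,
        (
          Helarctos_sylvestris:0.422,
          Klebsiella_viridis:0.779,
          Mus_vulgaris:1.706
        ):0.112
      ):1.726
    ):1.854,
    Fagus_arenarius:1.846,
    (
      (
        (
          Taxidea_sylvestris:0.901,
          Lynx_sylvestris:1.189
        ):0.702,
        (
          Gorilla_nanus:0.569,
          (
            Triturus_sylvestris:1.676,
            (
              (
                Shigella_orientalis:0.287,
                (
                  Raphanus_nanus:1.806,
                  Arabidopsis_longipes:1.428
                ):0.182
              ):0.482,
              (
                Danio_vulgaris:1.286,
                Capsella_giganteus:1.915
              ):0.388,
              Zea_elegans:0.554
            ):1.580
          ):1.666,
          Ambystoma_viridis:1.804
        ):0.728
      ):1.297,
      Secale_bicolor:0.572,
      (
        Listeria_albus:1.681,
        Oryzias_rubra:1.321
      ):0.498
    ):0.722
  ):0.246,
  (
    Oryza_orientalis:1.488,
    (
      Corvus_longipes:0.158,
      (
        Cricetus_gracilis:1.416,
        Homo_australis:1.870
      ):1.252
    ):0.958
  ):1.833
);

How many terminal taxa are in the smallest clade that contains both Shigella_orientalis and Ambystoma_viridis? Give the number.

The MRCA of Shigella_orientalis and Ambystoma_viridis is the node subtending (Gorilla_nanus,(Triturus_sylvestris,((Shigella_orientalis,(Raphanus_nanus,Arabidopsis_longipes)),(Danio_vulgaris,Capsella_giganteus),Zea_elegans)),Ambystoma_viridis).
That clade contains 9 terminal taxa: Ambystoma_viridis, Arabidopsis_longipes, Capsella_giganteus, Danio_vulgaris, Gorilla_nanus, Raphanus_nanus, Shigella_orientalis, Triturus_sylvestris, Zea_elegans.

9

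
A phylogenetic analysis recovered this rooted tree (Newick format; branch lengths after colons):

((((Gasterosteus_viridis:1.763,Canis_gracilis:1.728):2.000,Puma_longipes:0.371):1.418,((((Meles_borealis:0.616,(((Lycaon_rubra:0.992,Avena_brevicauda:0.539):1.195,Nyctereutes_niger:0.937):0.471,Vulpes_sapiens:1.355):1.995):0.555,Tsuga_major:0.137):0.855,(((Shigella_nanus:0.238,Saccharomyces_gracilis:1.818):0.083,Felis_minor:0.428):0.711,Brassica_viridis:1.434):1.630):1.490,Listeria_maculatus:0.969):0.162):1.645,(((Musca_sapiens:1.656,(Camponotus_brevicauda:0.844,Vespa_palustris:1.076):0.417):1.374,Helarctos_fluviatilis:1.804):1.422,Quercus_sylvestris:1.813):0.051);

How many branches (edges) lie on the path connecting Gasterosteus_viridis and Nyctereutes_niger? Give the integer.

10

The MRCA of Gasterosteus_viridis and Nyctereutes_niger is the node subtending (((Gasterosteus_viridis,Canis_gracilis),Puma_longipes),((((Meles_borealis,(((Lycaon_rubra,Avena_brevicauda),Nyctereutes_niger),Vulpes_sapiens)),Tsuga_major),(((Shigella_nanus,Saccharomyces_gracilis),Felis_minor),Brassica_viridis)),Listeria_maculatus)).
From Gasterosteus_viridis up to that node: 3 branches. From Nyctereutes_niger up to the same node: 7 branches. Total: 3 + 7 = 10.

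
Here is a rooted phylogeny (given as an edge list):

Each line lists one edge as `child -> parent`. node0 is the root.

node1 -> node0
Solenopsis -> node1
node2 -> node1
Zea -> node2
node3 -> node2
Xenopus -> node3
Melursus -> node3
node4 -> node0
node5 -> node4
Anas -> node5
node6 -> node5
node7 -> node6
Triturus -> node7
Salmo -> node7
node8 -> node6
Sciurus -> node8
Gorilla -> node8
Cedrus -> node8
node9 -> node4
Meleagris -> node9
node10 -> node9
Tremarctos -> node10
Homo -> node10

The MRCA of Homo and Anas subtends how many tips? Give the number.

The MRCA of Homo and Anas is the node subtending ((Anas,((Triturus,Salmo),(Sciurus,Gorilla,Cedrus))),(Meleagris,(Tremarctos,Homo))).
That clade contains 9 terminal taxa: Anas, Cedrus, Gorilla, Homo, Meleagris, Salmo, Sciurus, Tremarctos, Triturus.

9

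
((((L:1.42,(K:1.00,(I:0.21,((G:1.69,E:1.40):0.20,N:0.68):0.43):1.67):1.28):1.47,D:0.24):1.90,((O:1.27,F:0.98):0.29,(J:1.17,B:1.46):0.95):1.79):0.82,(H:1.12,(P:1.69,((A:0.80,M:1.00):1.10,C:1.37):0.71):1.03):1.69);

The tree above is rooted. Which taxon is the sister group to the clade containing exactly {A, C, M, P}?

The clade containing exactly {A, C, M, P} attaches to the tree at the node subtending (H,(P,((A,M),C))).
The other lineage descending from that same node — the sister group — is the single tip H.

H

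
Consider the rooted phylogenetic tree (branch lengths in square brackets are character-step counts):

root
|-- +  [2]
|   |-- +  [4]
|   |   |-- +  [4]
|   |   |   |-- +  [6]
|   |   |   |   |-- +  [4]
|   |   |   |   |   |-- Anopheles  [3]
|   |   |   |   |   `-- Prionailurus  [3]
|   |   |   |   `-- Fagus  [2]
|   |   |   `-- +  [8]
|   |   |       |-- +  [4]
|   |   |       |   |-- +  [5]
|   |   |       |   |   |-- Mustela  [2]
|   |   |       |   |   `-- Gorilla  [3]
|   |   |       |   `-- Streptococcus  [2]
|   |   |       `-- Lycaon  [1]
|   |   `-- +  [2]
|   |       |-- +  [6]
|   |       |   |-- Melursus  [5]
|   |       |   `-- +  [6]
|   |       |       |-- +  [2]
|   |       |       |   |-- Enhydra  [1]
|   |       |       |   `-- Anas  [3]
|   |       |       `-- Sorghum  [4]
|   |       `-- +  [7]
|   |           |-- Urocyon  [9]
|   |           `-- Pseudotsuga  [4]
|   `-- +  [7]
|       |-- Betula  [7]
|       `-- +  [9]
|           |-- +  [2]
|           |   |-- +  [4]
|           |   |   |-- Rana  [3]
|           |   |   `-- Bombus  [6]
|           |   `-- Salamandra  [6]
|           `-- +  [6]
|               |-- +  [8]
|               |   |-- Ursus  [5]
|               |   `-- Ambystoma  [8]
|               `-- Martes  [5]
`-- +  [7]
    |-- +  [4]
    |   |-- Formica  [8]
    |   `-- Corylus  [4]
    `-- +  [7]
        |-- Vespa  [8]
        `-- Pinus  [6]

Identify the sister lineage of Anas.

Anas attaches to the tree at the node subtending (Enhydra,Anas).
The other lineage descending from that same node — the sister group — is the single tip Enhydra.

Enhydra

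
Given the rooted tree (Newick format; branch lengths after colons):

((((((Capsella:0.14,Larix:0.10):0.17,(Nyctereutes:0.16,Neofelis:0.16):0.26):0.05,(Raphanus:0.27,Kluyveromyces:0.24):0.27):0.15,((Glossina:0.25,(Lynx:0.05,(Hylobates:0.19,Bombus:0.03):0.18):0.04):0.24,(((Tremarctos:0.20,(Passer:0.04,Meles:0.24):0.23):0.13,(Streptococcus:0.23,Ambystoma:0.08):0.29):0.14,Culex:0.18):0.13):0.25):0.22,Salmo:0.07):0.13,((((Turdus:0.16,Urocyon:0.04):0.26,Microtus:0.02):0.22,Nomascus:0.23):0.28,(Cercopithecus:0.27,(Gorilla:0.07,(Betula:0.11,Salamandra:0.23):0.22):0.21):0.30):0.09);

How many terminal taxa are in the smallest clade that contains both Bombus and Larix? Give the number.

16

The MRCA of Bombus and Larix is the node subtending ((((Capsella,Larix),(Nyctereutes,Neofelis)),(Raphanus,Kluyveromyces)),((Glossina,(Lynx,(Hylobates,Bombus))),(((Tremarctos,(Passer,Meles)),(Streptococcus,Ambystoma)),Culex))).
That clade contains 16 terminal taxa: Ambystoma, Bombus, Capsella, Culex, Glossina, Hylobates, Kluyveromyces, Larix, Lynx, Meles, Neofelis, Nyctereutes, Passer, Raphanus, Streptococcus, Tremarctos.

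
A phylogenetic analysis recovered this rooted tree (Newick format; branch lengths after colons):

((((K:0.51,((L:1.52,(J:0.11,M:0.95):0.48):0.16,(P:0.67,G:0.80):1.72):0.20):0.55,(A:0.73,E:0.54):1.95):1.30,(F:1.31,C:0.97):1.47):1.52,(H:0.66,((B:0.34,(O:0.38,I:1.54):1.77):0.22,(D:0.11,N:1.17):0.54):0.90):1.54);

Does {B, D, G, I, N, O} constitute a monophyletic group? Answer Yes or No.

No

The MRCA of the listed taxa is the root, so the smallest clade containing them is the whole tree.
That clade also contains A, C, E, F, H, J, K, L, M, P, which are not in the proposed group, so the group is not monophyletic.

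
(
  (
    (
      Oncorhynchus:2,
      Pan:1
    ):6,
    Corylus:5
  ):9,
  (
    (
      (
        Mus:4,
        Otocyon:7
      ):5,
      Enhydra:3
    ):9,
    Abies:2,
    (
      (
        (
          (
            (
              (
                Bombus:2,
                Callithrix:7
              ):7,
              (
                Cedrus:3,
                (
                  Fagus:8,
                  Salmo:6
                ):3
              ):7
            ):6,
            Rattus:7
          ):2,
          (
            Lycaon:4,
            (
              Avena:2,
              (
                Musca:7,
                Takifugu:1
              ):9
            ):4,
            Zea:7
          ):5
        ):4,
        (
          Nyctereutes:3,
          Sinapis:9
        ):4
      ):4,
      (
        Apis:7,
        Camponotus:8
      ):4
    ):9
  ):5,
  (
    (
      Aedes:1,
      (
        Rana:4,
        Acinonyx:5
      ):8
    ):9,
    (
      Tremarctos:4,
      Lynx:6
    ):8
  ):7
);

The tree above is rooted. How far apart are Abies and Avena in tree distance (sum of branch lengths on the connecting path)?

30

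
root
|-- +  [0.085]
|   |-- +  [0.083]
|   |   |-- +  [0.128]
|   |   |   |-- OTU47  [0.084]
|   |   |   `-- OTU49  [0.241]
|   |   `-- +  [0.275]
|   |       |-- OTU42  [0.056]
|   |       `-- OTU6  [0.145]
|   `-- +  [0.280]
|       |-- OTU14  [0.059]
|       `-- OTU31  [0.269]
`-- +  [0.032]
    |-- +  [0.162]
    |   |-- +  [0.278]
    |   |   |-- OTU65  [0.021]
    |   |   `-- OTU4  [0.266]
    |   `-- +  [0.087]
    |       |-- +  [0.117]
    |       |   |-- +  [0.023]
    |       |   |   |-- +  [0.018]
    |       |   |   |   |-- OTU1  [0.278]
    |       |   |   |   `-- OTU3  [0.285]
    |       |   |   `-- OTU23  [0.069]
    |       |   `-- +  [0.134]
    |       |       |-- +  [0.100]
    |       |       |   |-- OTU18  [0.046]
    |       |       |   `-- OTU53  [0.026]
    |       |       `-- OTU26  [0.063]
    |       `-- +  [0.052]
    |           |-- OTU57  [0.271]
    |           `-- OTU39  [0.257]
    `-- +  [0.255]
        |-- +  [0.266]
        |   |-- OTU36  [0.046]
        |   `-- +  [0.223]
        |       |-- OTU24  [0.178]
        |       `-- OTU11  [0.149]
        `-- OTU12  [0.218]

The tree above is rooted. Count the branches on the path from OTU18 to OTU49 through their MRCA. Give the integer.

The MRCA of OTU18 and OTU49 is the root of the tree.
From OTU18 up to that node: 7 branches. From OTU49 up to the same node: 4 branches. Total: 7 + 4 = 11.

11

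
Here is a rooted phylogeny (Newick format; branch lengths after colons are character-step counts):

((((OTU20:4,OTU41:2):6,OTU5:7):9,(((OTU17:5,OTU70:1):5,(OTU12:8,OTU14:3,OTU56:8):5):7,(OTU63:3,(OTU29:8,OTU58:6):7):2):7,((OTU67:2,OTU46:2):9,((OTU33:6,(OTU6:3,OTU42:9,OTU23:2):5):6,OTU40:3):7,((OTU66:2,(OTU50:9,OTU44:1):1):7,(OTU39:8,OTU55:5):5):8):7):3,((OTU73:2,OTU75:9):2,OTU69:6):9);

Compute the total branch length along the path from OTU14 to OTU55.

The path runs OTU14 → … → MRCA → … → OTU55; the MRCA is the node subtending (((OTU20,OTU41),OTU5),(((OTU17,OTU70),(OTU12,OTU14,OTU56)),(OTU63,(OTU29,OTU58))),((OTU67,OTU46),((OTU33,(OTU6,OTU42,OTU23)),OTU40),((OTU66,(OTU50,OTU44)),(OTU39,OTU55)))).
Branch lengths along that path: 3 + 5 + 7 + 7 + 7 + 8 + 5 + 5 = 47.

47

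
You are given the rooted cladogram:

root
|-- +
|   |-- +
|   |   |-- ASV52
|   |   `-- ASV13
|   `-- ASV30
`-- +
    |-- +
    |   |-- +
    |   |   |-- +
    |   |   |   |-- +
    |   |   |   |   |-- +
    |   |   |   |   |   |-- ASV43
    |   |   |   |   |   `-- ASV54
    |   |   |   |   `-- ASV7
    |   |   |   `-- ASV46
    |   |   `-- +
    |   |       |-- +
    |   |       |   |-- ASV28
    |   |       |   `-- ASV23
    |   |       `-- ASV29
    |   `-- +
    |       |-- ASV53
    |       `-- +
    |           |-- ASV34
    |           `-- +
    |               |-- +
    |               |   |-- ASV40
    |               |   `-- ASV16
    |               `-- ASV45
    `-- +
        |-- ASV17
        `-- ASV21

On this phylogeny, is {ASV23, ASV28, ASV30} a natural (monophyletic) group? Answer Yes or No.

The MRCA of the listed taxa is the root, so the smallest clade containing them is the whole tree.
That clade also contains ASV13, ASV16, ASV17, ASV21, ASV29, ASV34, ASV40, ASV43, ASV45, ASV46, ASV52, ASV53, ASV54, ASV7, which are not in the proposed group, so the group is not monophyletic.

No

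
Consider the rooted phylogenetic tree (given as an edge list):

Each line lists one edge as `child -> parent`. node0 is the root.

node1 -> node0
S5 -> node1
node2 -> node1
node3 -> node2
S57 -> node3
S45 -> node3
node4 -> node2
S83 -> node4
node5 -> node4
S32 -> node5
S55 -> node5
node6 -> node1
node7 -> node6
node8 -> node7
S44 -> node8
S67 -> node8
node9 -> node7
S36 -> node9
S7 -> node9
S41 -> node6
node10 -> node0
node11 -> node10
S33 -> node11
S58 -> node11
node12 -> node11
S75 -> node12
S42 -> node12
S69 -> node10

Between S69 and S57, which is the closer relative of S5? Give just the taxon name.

The MRCA of S5 and S57 subtends (S5,((S57,S45),(S83,(S32,S55))),(((S44,S67),(S36,S7)),S41)) (11 taxa).
The MRCA of S5 and S69 is the root, subtending the entire tree (16 taxa).
The first is nested inside the second, so S5 shares a more recent common ancestor with S57.

S57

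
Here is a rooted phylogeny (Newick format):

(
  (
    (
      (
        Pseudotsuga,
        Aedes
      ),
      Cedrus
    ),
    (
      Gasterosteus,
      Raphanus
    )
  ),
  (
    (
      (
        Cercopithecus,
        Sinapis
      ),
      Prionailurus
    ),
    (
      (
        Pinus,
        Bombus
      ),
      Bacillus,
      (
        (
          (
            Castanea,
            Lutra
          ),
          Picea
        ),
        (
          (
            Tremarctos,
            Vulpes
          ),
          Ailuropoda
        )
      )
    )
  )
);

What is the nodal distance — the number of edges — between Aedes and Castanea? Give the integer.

The MRCA of Aedes and Castanea is the root of the tree.
From Aedes up to that node: 4 branches. From Castanea up to the same node: 6 branches. Total: 4 + 6 = 10.

10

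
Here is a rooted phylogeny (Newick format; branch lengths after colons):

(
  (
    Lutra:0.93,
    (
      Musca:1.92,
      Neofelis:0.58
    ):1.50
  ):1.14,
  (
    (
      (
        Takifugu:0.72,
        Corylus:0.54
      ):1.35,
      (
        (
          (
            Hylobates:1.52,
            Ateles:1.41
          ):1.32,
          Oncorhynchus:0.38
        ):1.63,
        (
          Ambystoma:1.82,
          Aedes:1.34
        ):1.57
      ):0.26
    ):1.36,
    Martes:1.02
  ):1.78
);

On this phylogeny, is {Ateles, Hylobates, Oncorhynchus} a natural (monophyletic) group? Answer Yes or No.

The most recent common ancestor of these taxa subtends ((Hylobates,Ateles),Oncorhynchus).
That clade has exactly 3 tips — every listed taxon and nothing else — so the group is monophyletic.

Yes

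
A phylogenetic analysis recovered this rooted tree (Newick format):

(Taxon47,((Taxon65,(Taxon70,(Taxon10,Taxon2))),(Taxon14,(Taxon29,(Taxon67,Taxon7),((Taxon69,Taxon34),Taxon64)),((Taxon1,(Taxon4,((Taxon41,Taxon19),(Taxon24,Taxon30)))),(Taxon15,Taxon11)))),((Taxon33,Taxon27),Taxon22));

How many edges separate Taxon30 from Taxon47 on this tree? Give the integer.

The MRCA of Taxon30 and Taxon47 is the root of the tree.
From Taxon30 up to that node: 8 branches. From Taxon47 up to the same node: 1 branch. Total: 8 + 1 = 9.

9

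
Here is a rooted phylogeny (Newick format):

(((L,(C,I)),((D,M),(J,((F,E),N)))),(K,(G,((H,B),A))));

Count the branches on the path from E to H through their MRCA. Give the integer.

The MRCA of E and H is the root of the tree.
From E up to that node: 6 branches. From H up to the same node: 5 branches. Total: 6 + 5 = 11.

11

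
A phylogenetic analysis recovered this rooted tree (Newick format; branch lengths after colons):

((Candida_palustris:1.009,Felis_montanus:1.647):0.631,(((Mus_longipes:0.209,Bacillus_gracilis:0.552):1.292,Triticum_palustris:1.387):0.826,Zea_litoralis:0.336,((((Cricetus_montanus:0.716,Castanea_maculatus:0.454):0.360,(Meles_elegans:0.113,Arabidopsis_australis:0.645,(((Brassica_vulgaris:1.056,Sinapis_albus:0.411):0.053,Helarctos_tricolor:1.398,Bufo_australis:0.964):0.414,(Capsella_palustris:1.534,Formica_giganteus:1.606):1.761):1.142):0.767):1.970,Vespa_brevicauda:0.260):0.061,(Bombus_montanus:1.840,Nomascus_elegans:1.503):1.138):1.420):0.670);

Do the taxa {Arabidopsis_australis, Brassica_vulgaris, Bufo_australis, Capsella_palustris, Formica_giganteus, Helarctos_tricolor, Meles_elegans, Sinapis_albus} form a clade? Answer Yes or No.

The most recent common ancestor of these taxa subtends (Meles_elegans,Arabidopsis_australis,(((Brassica_vulgaris,Sinapis_albus),Helarctos_tricolor,Bufo_australis),(Capsella_palustris,Formica_giganteus))).
That clade has exactly 8 tips — every listed taxon and nothing else — so the group is monophyletic.

Yes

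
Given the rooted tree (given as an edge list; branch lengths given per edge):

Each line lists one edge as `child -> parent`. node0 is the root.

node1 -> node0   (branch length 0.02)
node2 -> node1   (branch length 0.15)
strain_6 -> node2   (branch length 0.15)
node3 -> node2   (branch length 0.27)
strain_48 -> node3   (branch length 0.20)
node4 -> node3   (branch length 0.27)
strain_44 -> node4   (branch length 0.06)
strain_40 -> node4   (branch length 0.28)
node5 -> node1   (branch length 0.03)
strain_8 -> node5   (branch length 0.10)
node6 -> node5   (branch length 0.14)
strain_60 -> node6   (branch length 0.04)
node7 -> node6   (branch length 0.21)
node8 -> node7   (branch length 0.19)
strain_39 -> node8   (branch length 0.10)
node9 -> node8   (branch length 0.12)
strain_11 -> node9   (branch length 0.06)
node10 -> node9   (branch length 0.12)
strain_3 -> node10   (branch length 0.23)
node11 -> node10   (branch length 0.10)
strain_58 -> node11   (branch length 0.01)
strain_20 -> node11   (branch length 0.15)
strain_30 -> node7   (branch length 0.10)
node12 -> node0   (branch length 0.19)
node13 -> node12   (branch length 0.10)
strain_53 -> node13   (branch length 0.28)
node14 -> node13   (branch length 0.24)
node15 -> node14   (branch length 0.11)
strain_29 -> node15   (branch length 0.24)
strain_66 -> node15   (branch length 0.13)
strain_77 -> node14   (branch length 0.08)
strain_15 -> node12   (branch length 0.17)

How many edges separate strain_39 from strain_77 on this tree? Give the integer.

The MRCA of strain_39 and strain_77 is the root of the tree.
From strain_39 up to that node: 6 branches. From strain_77 up to the same node: 4 branches. Total: 6 + 4 = 10.

10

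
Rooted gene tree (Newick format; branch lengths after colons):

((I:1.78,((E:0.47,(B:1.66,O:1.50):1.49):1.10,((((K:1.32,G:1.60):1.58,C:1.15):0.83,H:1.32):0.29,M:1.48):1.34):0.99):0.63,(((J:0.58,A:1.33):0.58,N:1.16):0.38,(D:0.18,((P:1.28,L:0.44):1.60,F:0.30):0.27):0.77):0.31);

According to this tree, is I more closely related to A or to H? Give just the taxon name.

H

The MRCA of I and H subtends (I,((E,(B,O)),((((K,G),C),H),M))) (9 taxa).
The MRCA of I and A is the root, subtending the entire tree (16 taxa).
The first is nested inside the second, so I shares a more recent common ancestor with H.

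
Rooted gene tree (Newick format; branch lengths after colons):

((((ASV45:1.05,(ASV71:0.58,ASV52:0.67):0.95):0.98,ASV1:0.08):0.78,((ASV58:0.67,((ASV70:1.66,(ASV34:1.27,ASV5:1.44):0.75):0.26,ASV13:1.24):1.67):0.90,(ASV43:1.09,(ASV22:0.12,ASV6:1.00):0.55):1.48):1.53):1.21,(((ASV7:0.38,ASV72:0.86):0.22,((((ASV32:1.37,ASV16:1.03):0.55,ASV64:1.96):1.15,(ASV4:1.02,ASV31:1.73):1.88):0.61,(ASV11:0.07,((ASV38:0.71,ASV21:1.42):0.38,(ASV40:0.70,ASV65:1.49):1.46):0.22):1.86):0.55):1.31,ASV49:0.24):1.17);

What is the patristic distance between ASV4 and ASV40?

The path runs ASV4 → … → MRCA → … → ASV40; the MRCA is the node subtending ((((ASV32,ASV16),ASV64),(ASV4,ASV31)),(ASV11,((ASV38,ASV21),(ASV40,ASV65)))).
Branch lengths along that path: 1.02 + 1.88 + 0.61 + 1.86 + 0.22 + 1.46 + 0.70 = 7.75.

7.75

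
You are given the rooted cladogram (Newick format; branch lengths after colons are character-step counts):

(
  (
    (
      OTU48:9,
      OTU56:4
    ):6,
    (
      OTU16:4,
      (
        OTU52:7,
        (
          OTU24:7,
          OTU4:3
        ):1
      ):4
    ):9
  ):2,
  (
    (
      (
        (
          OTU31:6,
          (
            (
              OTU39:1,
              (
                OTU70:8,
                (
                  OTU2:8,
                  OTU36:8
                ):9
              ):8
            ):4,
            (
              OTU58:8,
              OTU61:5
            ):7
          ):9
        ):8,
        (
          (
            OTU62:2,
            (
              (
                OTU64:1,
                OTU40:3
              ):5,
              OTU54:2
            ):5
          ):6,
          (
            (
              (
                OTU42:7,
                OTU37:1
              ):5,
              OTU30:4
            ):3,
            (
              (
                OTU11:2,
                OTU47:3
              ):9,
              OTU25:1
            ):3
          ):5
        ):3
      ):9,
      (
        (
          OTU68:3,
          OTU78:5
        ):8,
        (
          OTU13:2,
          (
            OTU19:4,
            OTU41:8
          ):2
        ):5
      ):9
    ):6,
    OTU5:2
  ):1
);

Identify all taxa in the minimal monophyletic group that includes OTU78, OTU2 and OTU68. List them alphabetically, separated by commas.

OTU11, OTU13, OTU19, OTU2, OTU25, OTU30, OTU31, OTU36, OTU37, OTU39, OTU40, OTU41, OTU42, OTU47, OTU54, OTU58, OTU61, OTU62, OTU64, OTU68, OTU70, OTU78

Tracing OTU78: it sits inside (OTU68,OTU78).
Tracing OTU2: it sits inside (OTU2,OTU36).
Tracing OTU68: it sits inside (OTU68,OTU78).
The smallest clade enclosing all 3 is (((OTU31,((OTU39,(OTU70,(OTU2,OTU36))),(OTU58,OTU61))),((OTU62,((OTU64,OTU40),OTU54)),(((OTU42,OTU37),OTU30),((OTU11,OTU47),OTU25)))),((OTU68,OTU78),(OTU13,(OTU19,OTU41)))); the answer is its 22 terminal taxa in alphabetical order.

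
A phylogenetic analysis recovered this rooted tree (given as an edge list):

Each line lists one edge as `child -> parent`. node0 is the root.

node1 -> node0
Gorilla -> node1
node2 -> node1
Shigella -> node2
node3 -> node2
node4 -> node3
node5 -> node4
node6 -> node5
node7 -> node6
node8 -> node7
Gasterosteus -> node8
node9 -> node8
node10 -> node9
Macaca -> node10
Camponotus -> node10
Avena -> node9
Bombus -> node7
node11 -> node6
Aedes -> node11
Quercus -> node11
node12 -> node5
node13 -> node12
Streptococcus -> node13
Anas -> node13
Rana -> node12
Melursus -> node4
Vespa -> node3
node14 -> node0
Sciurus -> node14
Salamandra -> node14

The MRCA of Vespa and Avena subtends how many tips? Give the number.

12

The MRCA of Vespa and Avena is the node subtending ((((((Gasterosteus,((Macaca,Camponotus),Avena)),Bombus),(Aedes,Quercus)),((Streptococcus,Anas),Rana)),Melursus),Vespa).
That clade contains 12 terminal taxa: Aedes, Anas, Avena, Bombus, Camponotus, Gasterosteus, Macaca, Melursus, Quercus, Rana, Streptococcus, Vespa.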